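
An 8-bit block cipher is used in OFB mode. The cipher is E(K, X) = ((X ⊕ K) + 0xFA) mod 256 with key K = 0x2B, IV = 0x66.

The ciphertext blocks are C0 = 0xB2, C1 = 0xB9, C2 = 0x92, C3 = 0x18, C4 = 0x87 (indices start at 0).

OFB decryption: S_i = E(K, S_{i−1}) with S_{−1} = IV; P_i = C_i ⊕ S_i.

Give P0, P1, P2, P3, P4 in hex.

P0: S = E(K, 0x66) = 0x47; 0xB2 ⊕ 0x47 = 0xF5.
P1: S = E(K, 0x47) = 0x66; 0xB9 ⊕ 0x66 = 0xDF.
P2: S = E(K, 0x66) = 0x47; 0x92 ⊕ 0x47 = 0xD5.
P3: S = E(K, 0x47) = 0x66; 0x18 ⊕ 0x66 = 0x7E.
P4: S = E(K, 0x66) = 0x47; 0x87 ⊕ 0x47 = 0xC0.

P0 = 0xF5, P1 = 0xDF, P2 = 0xD5, P3 = 0x7E, P4 = 0xC0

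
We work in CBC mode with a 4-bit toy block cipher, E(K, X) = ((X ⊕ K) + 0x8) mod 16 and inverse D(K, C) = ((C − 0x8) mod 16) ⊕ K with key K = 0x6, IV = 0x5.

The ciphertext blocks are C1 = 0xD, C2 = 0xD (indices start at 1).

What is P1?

CBC decryption: P_i = D(K, C_i) ⊕ C_{i−1}, with C_{0} = IV.
P1: D(K, 0xD) = 0x3; 0x3 ⊕ 0x5 = 0x6.

P1 = 0x6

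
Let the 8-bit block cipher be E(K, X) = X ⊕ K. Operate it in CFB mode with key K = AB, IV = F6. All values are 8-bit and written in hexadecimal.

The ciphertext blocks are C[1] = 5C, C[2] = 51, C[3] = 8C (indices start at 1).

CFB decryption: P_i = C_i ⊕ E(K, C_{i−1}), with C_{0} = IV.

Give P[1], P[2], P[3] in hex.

P[1] = 01, P[2] = A6, P[3] = 76

P[1]: E(K, F6) = 5D; 5C ⊕ 5D = 01.
P[2]: E(K, 5C) = F7; 51 ⊕ F7 = A6.
P[3]: E(K, 51) = FA; 8C ⊕ FA = 76.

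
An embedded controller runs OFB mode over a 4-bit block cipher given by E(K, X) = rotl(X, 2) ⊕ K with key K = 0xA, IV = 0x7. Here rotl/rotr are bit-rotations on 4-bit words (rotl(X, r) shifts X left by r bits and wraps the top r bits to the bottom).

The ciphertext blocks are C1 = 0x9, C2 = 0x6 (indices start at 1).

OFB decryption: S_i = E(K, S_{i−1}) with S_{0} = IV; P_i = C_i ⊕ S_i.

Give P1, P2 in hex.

P1: S = E(K, 0x7) = 0x7; 0x9 ⊕ 0x7 = 0xE.
P2: S = E(K, 0x7) = 0x7; 0x6 ⊕ 0x7 = 0x1.

P1 = 0xE, P2 = 0x1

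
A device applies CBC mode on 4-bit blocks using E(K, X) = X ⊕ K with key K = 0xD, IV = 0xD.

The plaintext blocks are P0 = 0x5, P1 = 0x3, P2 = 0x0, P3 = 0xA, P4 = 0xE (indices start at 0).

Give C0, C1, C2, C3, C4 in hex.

C0 = 0x5, C1 = 0xB, C2 = 0x6, C3 = 0x1, C4 = 0x2

CBC encryption: C_i = E(K, P_i ⊕ C_{i−1}), with C_{−1} = IV.
C0: P0 ⊕ 0xD = 0x8; E(K, 0x8) = 0x5.
C1: P1 ⊕ 0x5 = 0x6; E(K, 0x6) = 0xB.
C2: P2 ⊕ 0xB = 0xB; E(K, 0xB) = 0x6.
C3: P3 ⊕ 0x6 = 0xC; E(K, 0xC) = 0x1.
C4: P4 ⊕ 0x1 = 0xF; E(K, 0xF) = 0x2.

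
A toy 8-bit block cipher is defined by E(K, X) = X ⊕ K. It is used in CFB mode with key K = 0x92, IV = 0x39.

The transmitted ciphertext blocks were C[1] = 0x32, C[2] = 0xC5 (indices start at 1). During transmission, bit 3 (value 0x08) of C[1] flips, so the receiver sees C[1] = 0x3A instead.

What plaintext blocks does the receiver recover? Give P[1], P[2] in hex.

CFB decryption: P_i = C_i ⊕ E(K, C_{i−1}), with C_{0} = IV.
Only C[1] changed, to 0x3A. In CFB, a change in C_i flips the same bit in P_i and garbles P_{i+1}. Decrypting the received ciphertext:
P[1]: E(K, 0x39) = 0xAB; 0x3A ⊕ 0xAB = 0x91.
P[2]: E(K, 0x3A) = 0xA8; 0xC5 ⊕ 0xA8 = 0x6D.
Blocks that differ from the original plaintext: P[1], P[2].

P[1] = 0x91, P[2] = 0x6D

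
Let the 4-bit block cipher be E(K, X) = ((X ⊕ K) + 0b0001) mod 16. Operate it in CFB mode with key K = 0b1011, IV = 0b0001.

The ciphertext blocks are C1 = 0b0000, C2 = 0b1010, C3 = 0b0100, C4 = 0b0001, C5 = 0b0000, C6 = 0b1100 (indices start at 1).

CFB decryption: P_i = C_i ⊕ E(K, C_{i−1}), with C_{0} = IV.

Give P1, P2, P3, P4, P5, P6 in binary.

P1: E(K, 0b0001) = 0b1011; 0b0000 ⊕ 0b1011 = 0b1011.
P2: E(K, 0b0000) = 0b1100; 0b1010 ⊕ 0b1100 = 0b0110.
P3: E(K, 0b1010) = 0b0010; 0b0100 ⊕ 0b0010 = 0b0110.
P4: E(K, 0b0100) = 0b0000; 0b0001 ⊕ 0b0000 = 0b0001.
P5: E(K, 0b0001) = 0b1011; 0b0000 ⊕ 0b1011 = 0b1011.
P6: E(K, 0b0000) = 0b1100; 0b1100 ⊕ 0b1100 = 0b0000.

P1 = 0b1011, P2 = 0b0110, P3 = 0b0110, P4 = 0b0001, P5 = 0b1011, P6 = 0b0000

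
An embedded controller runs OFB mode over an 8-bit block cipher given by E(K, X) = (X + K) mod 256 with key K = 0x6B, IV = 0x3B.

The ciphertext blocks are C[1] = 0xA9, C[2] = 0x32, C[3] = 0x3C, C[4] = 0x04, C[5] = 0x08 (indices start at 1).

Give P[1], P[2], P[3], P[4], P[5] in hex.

P[1] = 0x0F, P[2] = 0x23, P[3] = 0x40, P[4] = 0xE3, P[5] = 0x5A

OFB decryption: S_i = E(K, S_{i−1}) with S_{0} = IV; P_i = C_i ⊕ S_i.
P[1]: S = E(K, 0x3B) = 0xA6; 0xA9 ⊕ 0xA6 = 0x0F.
P[2]: S = E(K, 0xA6) = 0x11; 0x32 ⊕ 0x11 = 0x23.
P[3]: S = E(K, 0x11) = 0x7C; 0x3C ⊕ 0x7C = 0x40.
P[4]: S = E(K, 0x7C) = 0xE7; 0x04 ⊕ 0xE7 = 0xE3.
P[5]: S = E(K, 0xE7) = 0x52; 0x08 ⊕ 0x52 = 0x5A.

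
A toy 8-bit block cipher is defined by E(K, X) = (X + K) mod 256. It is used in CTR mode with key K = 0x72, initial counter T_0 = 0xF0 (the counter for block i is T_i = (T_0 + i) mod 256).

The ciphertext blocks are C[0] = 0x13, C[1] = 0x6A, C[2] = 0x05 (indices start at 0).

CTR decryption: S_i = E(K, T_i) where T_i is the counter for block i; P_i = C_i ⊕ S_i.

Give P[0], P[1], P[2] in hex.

P[0]: T = 0xF0, S = E(K, T) = 0x62; 0x13 ⊕ 0x62 = 0x71.
P[1]: T = 0xF1, S = E(K, T) = 0x63; 0x6A ⊕ 0x63 = 0x09.
P[2]: T = 0xF2, S = E(K, T) = 0x64; 0x05 ⊕ 0x64 = 0x61.

P[0] = 0x71, P[1] = 0x09, P[2] = 0x61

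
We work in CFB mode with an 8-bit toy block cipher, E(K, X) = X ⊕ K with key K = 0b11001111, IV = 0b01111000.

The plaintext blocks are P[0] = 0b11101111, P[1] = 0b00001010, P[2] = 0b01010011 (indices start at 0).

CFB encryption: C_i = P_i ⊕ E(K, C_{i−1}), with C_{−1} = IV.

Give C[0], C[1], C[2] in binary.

C[0]: E(K, 0b01111000) = 0b10110111; 0b11101111 ⊕ 0b10110111 = 0b01011000.
C[1]: E(K, 0b01011000) = 0b10010111; 0b00001010 ⊕ 0b10010111 = 0b10011101.
C[2]: E(K, 0b10011101) = 0b01010010; 0b01010011 ⊕ 0b01010010 = 0b00000001.

C[0] = 0b01011000, C[1] = 0b10011101, C[2] = 0b00000001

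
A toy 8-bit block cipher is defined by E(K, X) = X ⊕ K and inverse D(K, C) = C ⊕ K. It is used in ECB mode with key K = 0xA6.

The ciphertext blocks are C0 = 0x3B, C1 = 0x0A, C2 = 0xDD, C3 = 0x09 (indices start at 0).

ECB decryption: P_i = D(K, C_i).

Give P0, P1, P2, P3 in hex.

P0: D(K, 0x3B) = 0x9D.
P1: D(K, 0x0A) = 0xAC.
P2: D(K, 0xDD) = 0x7B.
P3: D(K, 0x09) = 0xAF.

P0 = 0x9D, P1 = 0xAC, P2 = 0x7B, P3 = 0xAF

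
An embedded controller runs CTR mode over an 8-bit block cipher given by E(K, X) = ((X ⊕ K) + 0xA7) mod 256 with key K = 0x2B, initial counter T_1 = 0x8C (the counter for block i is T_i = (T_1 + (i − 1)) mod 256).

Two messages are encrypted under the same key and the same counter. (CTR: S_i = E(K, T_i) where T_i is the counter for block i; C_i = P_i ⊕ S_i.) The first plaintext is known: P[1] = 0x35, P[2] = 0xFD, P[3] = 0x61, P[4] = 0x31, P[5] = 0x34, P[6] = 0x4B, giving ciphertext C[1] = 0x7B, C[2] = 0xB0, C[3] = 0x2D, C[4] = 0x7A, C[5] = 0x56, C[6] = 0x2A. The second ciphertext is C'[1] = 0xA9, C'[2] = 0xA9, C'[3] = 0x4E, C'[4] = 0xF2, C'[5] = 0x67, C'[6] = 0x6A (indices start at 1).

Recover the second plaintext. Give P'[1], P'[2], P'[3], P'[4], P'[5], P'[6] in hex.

In CTR with a reused counter, both messages share the same keystream S_i, so C_i ⊕ C'_i = P_i ⊕ P'_i and thus P'_i = P_i ⊕ C_i ⊕ C'_i.
P'[1]: 0x35 ⊕ 0x7B ⊕ 0xA9 = 0xE7.
P'[2]: 0xFD ⊕ 0xB0 ⊕ 0xA9 = 0xE4.
P'[3]: 0x61 ⊕ 0x2D ⊕ 0x4E = 0x02.
P'[4]: 0x31 ⊕ 0x7A ⊕ 0xF2 = 0xB9.
P'[5]: 0x34 ⊕ 0x56 ⊕ 0x67 = 0x05.
P'[6]: 0x4B ⊕ 0x2A ⊕ 0x6A = 0x0B.

P'[1] = 0xE7, P'[2] = 0xE4, P'[3] = 0x02, P'[4] = 0xB9, P'[5] = 0x05, P'[6] = 0x0B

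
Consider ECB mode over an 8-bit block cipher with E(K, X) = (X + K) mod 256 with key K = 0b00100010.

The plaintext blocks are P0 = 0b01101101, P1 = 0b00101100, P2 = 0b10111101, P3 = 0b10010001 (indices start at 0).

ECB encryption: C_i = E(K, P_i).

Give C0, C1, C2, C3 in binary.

C0 = 0b10001111, C1 = 0b01001110, C2 = 0b11011111, C3 = 0b10110011

C0: E(K, 0b01101101) = 0b10001111.
C1: E(K, 0b00101100) = 0b01001110.
C2: E(K, 0b10111101) = 0b11011111.
C3: E(K, 0b10010001) = 0b10110011.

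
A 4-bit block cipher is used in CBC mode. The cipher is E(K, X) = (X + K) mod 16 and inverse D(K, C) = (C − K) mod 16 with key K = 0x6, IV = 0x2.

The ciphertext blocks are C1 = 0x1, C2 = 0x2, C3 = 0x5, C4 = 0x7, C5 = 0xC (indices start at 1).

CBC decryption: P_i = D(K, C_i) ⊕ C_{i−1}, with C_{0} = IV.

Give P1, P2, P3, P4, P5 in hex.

P1 = 0x9, P2 = 0xD, P3 = 0xD, P4 = 0x4, P5 = 0x1

P1: D(K, 0x1) = 0xB; 0xB ⊕ 0x2 = 0x9.
P2: D(K, 0x2) = 0xC; 0xC ⊕ 0x1 = 0xD.
P3: D(K, 0x5) = 0xF; 0xF ⊕ 0x2 = 0xD.
P4: D(K, 0x7) = 0x1; 0x1 ⊕ 0x5 = 0x4.
P5: D(K, 0xC) = 0x6; 0x6 ⊕ 0x7 = 0x1.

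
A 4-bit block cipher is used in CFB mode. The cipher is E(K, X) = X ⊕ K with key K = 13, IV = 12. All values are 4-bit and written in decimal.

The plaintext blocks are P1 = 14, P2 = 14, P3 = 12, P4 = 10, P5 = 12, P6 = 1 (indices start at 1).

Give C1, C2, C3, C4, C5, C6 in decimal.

CFB encryption: C_i = P_i ⊕ E(K, C_{i−1}), with C_{0} = IV.
C1: E(K, 12) = 1; 14 ⊕ 1 = 15.
C2: E(K, 15) = 2; 14 ⊕ 2 = 12.
C3: E(K, 12) = 1; 12 ⊕ 1 = 13.
C4: E(K, 13) = 0; 10 ⊕ 0 = 10.
C5: E(K, 10) = 7; 12 ⊕ 7 = 11.
C6: E(K, 11) = 6; 1 ⊕ 6 = 7.

C1 = 15, C2 = 12, C3 = 13, C4 = 10, C5 = 11, C6 = 7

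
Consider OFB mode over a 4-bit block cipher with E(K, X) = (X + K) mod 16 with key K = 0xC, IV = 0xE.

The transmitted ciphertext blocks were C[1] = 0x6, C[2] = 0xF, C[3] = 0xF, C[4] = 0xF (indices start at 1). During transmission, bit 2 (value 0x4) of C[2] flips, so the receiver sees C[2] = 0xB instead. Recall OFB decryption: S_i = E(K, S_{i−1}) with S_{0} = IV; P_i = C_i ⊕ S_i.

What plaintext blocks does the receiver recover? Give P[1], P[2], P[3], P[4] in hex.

Only C[2] changed, to 0xB. In OFB, a change in C_i flips the same bit in P_i only; the keystream is unaffected. Decrypting the received ciphertext:
P[1]: S = E(K, 0xE) = 0xA; 0x6 ⊕ 0xA = 0xC.
P[2]: S = E(K, 0xA) = 0x6; 0xB ⊕ 0x6 = 0xD.
P[3]: S = E(K, 0x6) = 0x2; 0xF ⊕ 0x2 = 0xD.
P[4]: S = E(K, 0x2) = 0xE; 0xF ⊕ 0xE = 0x1.
Blocks that differ from the original plaintext: P[2].

P[1] = 0xC, P[2] = 0xD, P[3] = 0xD, P[4] = 0x1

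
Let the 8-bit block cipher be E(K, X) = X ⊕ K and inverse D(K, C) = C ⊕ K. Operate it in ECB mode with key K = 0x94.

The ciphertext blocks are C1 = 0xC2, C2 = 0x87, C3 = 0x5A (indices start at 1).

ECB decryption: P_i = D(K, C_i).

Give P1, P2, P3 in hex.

P1 = 0x56, P2 = 0x13, P3 = 0xCE

P1: D(K, 0xC2) = 0x56.
P2: D(K, 0x87) = 0x13.
P3: D(K, 0x5A) = 0xCE.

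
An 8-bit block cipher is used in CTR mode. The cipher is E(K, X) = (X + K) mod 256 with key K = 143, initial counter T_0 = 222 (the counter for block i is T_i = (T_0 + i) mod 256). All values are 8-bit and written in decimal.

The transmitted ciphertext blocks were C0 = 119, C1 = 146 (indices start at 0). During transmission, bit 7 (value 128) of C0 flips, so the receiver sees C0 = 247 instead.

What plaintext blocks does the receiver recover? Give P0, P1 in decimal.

CTR decryption: S_i = E(K, T_i) where T_i is the counter for block i; P_i = C_i ⊕ S_i.
Only C0 changed, to 247. In CTR, a change in C_i flips the same bit in P_i only; the keystream is unaffected. Decrypting the received ciphertext:
P0: T = 222, S = E(K, T) = 109; 247 ⊕ 109 = 154.
P1: T = 223, S = E(K, T) = 110; 146 ⊕ 110 = 252.
Blocks that differ from the original plaintext: P0.

P0 = 154, P1 = 252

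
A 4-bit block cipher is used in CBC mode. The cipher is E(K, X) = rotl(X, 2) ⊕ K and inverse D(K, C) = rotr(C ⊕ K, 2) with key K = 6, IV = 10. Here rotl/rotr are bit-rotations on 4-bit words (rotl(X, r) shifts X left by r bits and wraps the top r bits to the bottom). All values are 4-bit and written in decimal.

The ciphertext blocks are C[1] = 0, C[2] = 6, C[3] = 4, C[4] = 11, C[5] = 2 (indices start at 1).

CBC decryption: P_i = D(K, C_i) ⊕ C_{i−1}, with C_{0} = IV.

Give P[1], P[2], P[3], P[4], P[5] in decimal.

P[1] = 3, P[2] = 0, P[3] = 14, P[4] = 3, P[5] = 10

P[1]: D(K, 0) = 9; 9 ⊕ 10 = 3.
P[2]: D(K, 6) = 0; 0 ⊕ 0 = 0.
P[3]: D(K, 4) = 8; 8 ⊕ 6 = 14.
P[4]: D(K, 11) = 7; 7 ⊕ 4 = 3.
P[5]: D(K, 2) = 1; 1 ⊕ 11 = 10.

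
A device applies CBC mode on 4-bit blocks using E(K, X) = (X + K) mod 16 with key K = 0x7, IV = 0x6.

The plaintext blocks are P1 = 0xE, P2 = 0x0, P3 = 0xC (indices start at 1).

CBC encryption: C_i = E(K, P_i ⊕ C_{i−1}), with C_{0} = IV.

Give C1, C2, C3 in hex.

C1: P1 ⊕ 0x6 = 0x8; E(K, 0x8) = 0xF.
C2: P2 ⊕ 0xF = 0xF; E(K, 0xF) = 0x6.
C3: P3 ⊕ 0x6 = 0xA; E(K, 0xA) = 0x1.

C1 = 0xF, C2 = 0x6, C3 = 0x1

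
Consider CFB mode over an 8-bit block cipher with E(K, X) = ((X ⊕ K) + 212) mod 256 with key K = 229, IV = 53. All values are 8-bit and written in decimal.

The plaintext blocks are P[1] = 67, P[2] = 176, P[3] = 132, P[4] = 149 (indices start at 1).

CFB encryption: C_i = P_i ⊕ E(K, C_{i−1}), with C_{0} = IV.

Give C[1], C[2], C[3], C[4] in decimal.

C[1]: E(K, 53) = 164; 67 ⊕ 164 = 231.
C[2]: E(K, 231) = 214; 176 ⊕ 214 = 102.
C[3]: E(K, 102) = 87; 132 ⊕ 87 = 211.
C[4]: E(K, 211) = 10; 149 ⊕ 10 = 159.

C[1] = 231, C[2] = 102, C[3] = 211, C[4] = 159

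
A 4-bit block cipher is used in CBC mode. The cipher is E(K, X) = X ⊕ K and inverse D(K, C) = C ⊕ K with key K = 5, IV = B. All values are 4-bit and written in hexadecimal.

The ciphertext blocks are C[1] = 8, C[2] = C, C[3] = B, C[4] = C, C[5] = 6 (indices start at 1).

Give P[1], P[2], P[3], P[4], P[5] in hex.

CBC decryption: P_i = D(K, C_i) ⊕ C_{i−1}, with C_{0} = IV.
P[1]: D(K, 8) = D; D ⊕ B = 6.
P[2]: D(K, C) = 9; 9 ⊕ 8 = 1.
P[3]: D(K, B) = E; E ⊕ C = 2.
P[4]: D(K, C) = 9; 9 ⊕ B = 2.
P[5]: D(K, 6) = 3; 3 ⊕ C = F.

P[1] = 6, P[2] = 1, P[3] = 2, P[4] = 2, P[5] = F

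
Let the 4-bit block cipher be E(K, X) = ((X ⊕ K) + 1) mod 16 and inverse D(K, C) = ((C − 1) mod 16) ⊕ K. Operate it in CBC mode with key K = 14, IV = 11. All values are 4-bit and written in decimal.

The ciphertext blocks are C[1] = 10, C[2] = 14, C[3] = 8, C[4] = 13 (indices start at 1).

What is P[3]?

P[3] = 7

CBC decryption: P_i = D(K, C_i) ⊕ C_{i−1}, with C_{0} = IV.
P[3]: D(K, 8) = 9; 9 ⊕ 14 = 7.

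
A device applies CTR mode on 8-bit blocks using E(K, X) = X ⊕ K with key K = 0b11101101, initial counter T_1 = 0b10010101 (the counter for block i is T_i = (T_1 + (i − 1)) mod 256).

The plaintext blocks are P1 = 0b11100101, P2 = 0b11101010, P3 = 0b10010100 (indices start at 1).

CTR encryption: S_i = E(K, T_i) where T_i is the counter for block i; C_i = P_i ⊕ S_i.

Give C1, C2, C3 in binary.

C1: T = 0b10010101, S = E(K, T) = 0b01111000; 0b11100101 ⊕ 0b01111000 = 0b10011101.
C2: T = 0b10010110, S = E(K, T) = 0b01111011; 0b11101010 ⊕ 0b01111011 = 0b10010001.
C3: T = 0b10010111, S = E(K, T) = 0b01111010; 0b10010100 ⊕ 0b01111010 = 0b11101110.

C1 = 0b10011101, C2 = 0b10010001, C3 = 0b11101110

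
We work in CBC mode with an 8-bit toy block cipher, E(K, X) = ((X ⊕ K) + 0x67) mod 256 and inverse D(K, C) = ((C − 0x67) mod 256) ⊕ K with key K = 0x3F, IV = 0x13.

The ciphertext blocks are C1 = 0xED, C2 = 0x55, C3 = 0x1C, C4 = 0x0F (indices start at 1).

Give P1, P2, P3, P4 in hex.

P1 = 0xAA, P2 = 0x3C, P3 = 0xDF, P4 = 0x8B

CBC decryption: P_i = D(K, C_i) ⊕ C_{i−1}, with C_{0} = IV.
P1: D(K, 0xED) = 0xB9; 0xB9 ⊕ 0x13 = 0xAA.
P2: D(K, 0x55) = 0xD1; 0xD1 ⊕ 0xED = 0x3C.
P3: D(K, 0x1C) = 0x8A; 0x8A ⊕ 0x55 = 0xDF.
P4: D(K, 0x0F) = 0x97; 0x97 ⊕ 0x1C = 0x8B.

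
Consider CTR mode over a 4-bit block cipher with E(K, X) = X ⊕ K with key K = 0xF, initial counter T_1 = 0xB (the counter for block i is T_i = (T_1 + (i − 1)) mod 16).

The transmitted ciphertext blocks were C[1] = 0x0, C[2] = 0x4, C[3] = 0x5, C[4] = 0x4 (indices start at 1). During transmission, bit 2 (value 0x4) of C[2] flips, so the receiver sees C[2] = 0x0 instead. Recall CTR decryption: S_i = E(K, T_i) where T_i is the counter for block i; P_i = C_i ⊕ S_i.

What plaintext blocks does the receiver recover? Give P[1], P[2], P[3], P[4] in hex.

P[1] = 0x4, P[2] = 0x3, P[3] = 0x7, P[4] = 0x5

Only C[2] changed, to 0x0. In CTR, a change in C_i flips the same bit in P_i only; the keystream is unaffected. Decrypting the received ciphertext:
P[1]: T = 0xB, S = E(K, T) = 0x4; 0x0 ⊕ 0x4 = 0x4.
P[2]: T = 0xC, S = E(K, T) = 0x3; 0x0 ⊕ 0x3 = 0x3.
P[3]: T = 0xD, S = E(K, T) = 0x2; 0x5 ⊕ 0x2 = 0x7.
P[4]: T = 0xE, S = E(K, T) = 0x1; 0x4 ⊕ 0x1 = 0x5.
Blocks that differ from the original plaintext: P[2].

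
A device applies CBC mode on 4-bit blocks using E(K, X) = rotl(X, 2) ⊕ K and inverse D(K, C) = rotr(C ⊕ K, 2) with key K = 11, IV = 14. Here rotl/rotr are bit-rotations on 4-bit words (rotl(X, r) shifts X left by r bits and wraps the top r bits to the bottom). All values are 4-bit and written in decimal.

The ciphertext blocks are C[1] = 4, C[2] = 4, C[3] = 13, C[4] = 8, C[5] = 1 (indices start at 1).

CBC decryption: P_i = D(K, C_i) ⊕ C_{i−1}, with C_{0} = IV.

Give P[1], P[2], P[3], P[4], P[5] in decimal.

P[1] = 1, P[2] = 11, P[3] = 13, P[4] = 1, P[5] = 2

P[1]: D(K, 4) = 15; 15 ⊕ 14 = 1.
P[2]: D(K, 4) = 15; 15 ⊕ 4 = 11.
P[3]: D(K, 13) = 9; 9 ⊕ 4 = 13.
P[4]: D(K, 8) = 12; 12 ⊕ 13 = 1.
P[5]: D(K, 1) = 10; 10 ⊕ 8 = 2.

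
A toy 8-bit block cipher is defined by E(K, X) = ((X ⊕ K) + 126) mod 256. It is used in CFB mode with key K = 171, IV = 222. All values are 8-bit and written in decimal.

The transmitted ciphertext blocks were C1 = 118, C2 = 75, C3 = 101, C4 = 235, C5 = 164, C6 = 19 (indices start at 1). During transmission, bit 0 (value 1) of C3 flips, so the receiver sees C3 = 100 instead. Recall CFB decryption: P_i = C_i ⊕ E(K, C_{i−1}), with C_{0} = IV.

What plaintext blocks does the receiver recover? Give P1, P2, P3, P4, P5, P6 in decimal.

P1 = 133, P2 = 16, P3 = 58, P4 = 166, P5 = 26, P6 = 158

Only C3 changed, to 100. In CFB, a change in C_i flips the same bit in P_i and garbles P_{i+1}. Decrypting the received ciphertext:
P1: E(K, 222) = 243; 118 ⊕ 243 = 133.
P2: E(K, 118) = 91; 75 ⊕ 91 = 16.
P3: E(K, 75) = 94; 100 ⊕ 94 = 58.
P4: E(K, 100) = 77; 235 ⊕ 77 = 166.
P5: E(K, 235) = 190; 164 ⊕ 190 = 26.
P6: E(K, 164) = 141; 19 ⊕ 141 = 158.
Blocks that differ from the original plaintext: P3, P4.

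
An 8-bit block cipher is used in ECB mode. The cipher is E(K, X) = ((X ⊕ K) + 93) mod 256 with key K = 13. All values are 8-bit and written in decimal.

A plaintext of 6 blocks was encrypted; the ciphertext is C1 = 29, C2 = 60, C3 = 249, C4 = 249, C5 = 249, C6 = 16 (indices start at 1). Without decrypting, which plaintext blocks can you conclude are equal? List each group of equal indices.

P3 = P4 = P5

ECB encrypts each block independently with the same key, so equal ciphertext blocks imply equal plaintext blocks.
C3 = C4 = C5 = 249, so P3 = P4 = P5.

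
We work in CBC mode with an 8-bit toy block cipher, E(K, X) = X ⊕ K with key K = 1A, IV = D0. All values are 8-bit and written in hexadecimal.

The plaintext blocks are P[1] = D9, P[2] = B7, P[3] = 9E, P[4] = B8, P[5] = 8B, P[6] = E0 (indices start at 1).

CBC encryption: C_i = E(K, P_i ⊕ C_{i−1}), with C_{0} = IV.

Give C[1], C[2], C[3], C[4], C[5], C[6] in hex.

C[1] = 13, C[2] = BE, C[3] = 3A, C[4] = 98, C[5] = 09, C[6] = F3

C[1]: P[1] ⊕ D0 = 09; E(K, 09) = 13.
C[2]: P[2] ⊕ 13 = A4; E(K, A4) = BE.
C[3]: P[3] ⊕ BE = 20; E(K, 20) = 3A.
C[4]: P[4] ⊕ 3A = 82; E(K, 82) = 98.
C[5]: P[5] ⊕ 98 = 13; E(K, 13) = 09.
C[6]: P[6] ⊕ 09 = E9; E(K, E9) = F3.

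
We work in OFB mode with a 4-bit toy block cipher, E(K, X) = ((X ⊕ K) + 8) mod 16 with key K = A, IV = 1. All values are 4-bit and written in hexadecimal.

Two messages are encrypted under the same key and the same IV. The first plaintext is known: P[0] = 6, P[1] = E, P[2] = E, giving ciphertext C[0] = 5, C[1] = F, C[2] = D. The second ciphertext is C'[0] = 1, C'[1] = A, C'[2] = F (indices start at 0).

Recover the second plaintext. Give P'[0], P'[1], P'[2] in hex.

In OFB with a reused IV, both messages share the same keystream S_i, so C_i ⊕ C'_i = P_i ⊕ P'_i and thus P'_i = P_i ⊕ C_i ⊕ C'_i.
P'[0]: 6 ⊕ 5 ⊕ 1 = 2.
P'[1]: E ⊕ F ⊕ A = B.
P'[2]: E ⊕ D ⊕ F = C.

P'[0] = 2, P'[1] = B, P'[2] = C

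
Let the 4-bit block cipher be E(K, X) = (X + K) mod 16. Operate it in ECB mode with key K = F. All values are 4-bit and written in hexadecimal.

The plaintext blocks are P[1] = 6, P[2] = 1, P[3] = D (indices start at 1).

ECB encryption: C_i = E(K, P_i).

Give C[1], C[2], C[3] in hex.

C[1] = 5, C[2] = 0, C[3] = C

C[1]: E(K, 6) = 5.
C[2]: E(K, 1) = 0.
C[3]: E(K, D) = C.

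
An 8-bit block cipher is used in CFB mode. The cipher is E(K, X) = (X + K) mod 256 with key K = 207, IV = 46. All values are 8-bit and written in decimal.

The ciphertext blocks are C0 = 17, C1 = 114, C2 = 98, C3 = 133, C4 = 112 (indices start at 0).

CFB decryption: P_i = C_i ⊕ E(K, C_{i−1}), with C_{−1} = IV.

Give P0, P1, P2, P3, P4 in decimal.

P0: E(K, 46) = 253; 17 ⊕ 253 = 236.
P1: E(K, 17) = 224; 114 ⊕ 224 = 146.
P2: E(K, 114) = 65; 98 ⊕ 65 = 35.
P3: E(K, 98) = 49; 133 ⊕ 49 = 180.
P4: E(K, 133) = 84; 112 ⊕ 84 = 36.

P0 = 236, P1 = 146, P2 = 35, P3 = 180, P4 = 36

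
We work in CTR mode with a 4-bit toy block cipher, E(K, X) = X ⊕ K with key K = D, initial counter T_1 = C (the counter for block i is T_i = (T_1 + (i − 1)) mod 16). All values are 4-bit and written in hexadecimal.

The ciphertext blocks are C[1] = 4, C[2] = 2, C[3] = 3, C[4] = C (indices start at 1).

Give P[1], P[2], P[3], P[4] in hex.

P[1] = 5, P[2] = 2, P[3] = 0, P[4] = E

CTR decryption: S_i = E(K, T_i) where T_i is the counter for block i; P_i = C_i ⊕ S_i.
P[1]: T = C, S = E(K, T) = 1; 4 ⊕ 1 = 5.
P[2]: T = D, S = E(K, T) = 0; 2 ⊕ 0 = 2.
P[3]: T = E, S = E(K, T) = 3; 3 ⊕ 3 = 0.
P[4]: T = F, S = E(K, T) = 2; C ⊕ 2 = E.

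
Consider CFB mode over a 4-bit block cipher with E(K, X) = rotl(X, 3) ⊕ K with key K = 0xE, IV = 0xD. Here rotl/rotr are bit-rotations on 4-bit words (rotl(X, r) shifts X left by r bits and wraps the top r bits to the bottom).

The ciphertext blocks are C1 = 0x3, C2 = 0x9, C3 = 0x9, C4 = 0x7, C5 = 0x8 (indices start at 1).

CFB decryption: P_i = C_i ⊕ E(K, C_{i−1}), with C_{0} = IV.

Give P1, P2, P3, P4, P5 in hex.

P1 = 0x3, P2 = 0xE, P3 = 0xB, P4 = 0x5, P5 = 0xD

P1: E(K, 0xD) = 0x0; 0x3 ⊕ 0x0 = 0x3.
P2: E(K, 0x3) = 0x7; 0x9 ⊕ 0x7 = 0xE.
P3: E(K, 0x9) = 0x2; 0x9 ⊕ 0x2 = 0xB.
P4: E(K, 0x9) = 0x2; 0x7 ⊕ 0x2 = 0x5.
P5: E(K, 0x7) = 0x5; 0x8 ⊕ 0x5 = 0xD.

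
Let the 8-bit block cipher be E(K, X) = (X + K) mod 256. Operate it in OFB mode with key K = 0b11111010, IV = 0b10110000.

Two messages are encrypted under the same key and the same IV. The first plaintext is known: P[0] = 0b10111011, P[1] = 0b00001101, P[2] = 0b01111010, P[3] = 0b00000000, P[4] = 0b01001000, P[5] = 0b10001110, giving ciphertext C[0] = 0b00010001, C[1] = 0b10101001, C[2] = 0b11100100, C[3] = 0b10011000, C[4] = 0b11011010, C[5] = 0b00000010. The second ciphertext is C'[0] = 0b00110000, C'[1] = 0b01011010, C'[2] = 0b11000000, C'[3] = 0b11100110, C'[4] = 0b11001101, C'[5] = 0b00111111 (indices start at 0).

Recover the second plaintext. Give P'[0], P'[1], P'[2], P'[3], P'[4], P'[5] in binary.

In OFB with a reused IV, both messages share the same keystream S_i, so C_i ⊕ C'_i = P_i ⊕ P'_i and thus P'_i = P_i ⊕ C_i ⊕ C'_i.
P'[0]: 0b10111011 ⊕ 0b00010001 ⊕ 0b00110000 = 0b10011010.
P'[1]: 0b00001101 ⊕ 0b10101001 ⊕ 0b01011010 = 0b11111110.
P'[2]: 0b01111010 ⊕ 0b11100100 ⊕ 0b11000000 = 0b01011110.
P'[3]: 0b00000000 ⊕ 0b10011000 ⊕ 0b11100110 = 0b01111110.
P'[4]: 0b01001000 ⊕ 0b11011010 ⊕ 0b11001101 = 0b01011111.
P'[5]: 0b10001110 ⊕ 0b00000010 ⊕ 0b00111111 = 0b10110011.

P'[0] = 0b10011010, P'[1] = 0b11111110, P'[2] = 0b01011110, P'[3] = 0b01111110, P'[4] = 0b01011111, P'[5] = 0b10110011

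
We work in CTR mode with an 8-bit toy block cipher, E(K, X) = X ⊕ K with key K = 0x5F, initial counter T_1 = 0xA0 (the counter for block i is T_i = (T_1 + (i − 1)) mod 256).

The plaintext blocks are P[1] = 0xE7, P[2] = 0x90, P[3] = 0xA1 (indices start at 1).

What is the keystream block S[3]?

CTR encryption: S_i = E(K, T_i) where T_i is the counter for block i; C_i = P_i ⊕ S_i.
C[1]: T = 0xA0, S = E(K, T) = 0xFF; 0xE7 ⊕ 0xFF = 0x18.
C[2]: T = 0xA1, S = E(K, T) = 0xFE; 0x90 ⊕ 0xFE = 0x6E.
C[3]: T = 0xA2, S = E(K, T) = 0xFD; 0xA1 ⊕ 0xFD = 0x5C.
So S[3] = 0xFD.

0xFD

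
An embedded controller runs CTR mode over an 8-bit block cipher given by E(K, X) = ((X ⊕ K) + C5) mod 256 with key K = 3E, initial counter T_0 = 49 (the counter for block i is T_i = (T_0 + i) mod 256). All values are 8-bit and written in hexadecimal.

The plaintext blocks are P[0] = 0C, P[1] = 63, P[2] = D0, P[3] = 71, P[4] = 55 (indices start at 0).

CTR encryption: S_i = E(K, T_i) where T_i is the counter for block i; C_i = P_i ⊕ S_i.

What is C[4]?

C[4] = 6D

C[0]: T = 49, S = E(K, T) = 3C; 0C ⊕ 3C = 30.
C[1]: T = 4A, S = E(K, T) = 39; 63 ⊕ 39 = 5A.
C[2]: T = 4B, S = E(K, T) = 3A; D0 ⊕ 3A = EA.
C[3]: T = 4C, S = E(K, T) = 37; 71 ⊕ 37 = 46.
C[4]: T = 4D, S = E(K, T) = 38; 55 ⊕ 38 = 6D.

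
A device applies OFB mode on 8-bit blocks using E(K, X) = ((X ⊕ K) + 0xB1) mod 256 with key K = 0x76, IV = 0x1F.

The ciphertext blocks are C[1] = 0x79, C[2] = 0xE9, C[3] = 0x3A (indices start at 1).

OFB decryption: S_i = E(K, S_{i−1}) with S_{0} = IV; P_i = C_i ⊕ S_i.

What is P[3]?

P[1]: S = E(K, 0x1F) = 0x1A; 0x79 ⊕ 0x1A = 0x63.
P[2]: S = E(K, 0x1A) = 0x1D; 0xE9 ⊕ 0x1D = 0xF4.
P[3]: S = E(K, 0x1D) = 0x1C; 0x3A ⊕ 0x1C = 0x26.

P[3] = 0x26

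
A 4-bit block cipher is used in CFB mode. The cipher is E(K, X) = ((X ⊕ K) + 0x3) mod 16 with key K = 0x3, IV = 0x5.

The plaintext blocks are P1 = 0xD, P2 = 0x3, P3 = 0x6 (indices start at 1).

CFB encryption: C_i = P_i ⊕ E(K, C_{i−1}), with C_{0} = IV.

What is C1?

C1: E(K, 0x5) = 0x9; 0xD ⊕ 0x9 = 0x4.

C1 = 0x4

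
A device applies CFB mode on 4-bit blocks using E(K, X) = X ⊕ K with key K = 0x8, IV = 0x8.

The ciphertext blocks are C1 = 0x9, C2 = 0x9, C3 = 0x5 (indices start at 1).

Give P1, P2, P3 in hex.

CFB decryption: P_i = C_i ⊕ E(K, C_{i−1}), with C_{0} = IV.
P1: E(K, 0x8) = 0x0; 0x9 ⊕ 0x0 = 0x9.
P2: E(K, 0x9) = 0x1; 0x9 ⊕ 0x1 = 0x8.
P3: E(K, 0x9) = 0x1; 0x5 ⊕ 0x1 = 0x4.

P1 = 0x9, P2 = 0x8, P3 = 0x4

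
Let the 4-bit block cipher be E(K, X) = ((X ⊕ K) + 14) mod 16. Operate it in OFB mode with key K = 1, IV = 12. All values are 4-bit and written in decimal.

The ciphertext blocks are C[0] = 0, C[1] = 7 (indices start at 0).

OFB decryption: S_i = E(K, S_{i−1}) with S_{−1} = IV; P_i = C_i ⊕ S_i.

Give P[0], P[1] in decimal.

P[0] = 11, P[1] = 15

P[0]: S = E(K, 12) = 11; 0 ⊕ 11 = 11.
P[1]: S = E(K, 11) = 8; 7 ⊕ 8 = 15.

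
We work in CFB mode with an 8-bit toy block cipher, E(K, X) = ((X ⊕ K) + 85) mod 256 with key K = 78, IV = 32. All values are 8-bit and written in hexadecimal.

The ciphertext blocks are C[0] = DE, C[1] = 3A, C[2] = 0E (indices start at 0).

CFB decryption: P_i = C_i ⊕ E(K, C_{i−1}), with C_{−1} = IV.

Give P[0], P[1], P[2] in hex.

P[0] = 11, P[1] = 11, P[2] = C9

P[0]: E(K, 32) = CF; DE ⊕ CF = 11.
P[1]: E(K, DE) = 2B; 3A ⊕ 2B = 11.
P[2]: E(K, 3A) = C7; 0E ⊕ C7 = C9.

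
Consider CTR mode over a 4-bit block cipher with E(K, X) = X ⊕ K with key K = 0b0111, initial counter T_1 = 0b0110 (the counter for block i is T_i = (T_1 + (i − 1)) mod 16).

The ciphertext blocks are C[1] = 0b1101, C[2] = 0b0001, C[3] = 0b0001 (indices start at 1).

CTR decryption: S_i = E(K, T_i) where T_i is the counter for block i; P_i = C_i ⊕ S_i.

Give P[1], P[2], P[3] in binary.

P[1] = 0b1100, P[2] = 0b0001, P[3] = 0b1110

P[1]: T = 0b0110, S = E(K, T) = 0b0001; 0b1101 ⊕ 0b0001 = 0b1100.
P[2]: T = 0b0111, S = E(K, T) = 0b0000; 0b0001 ⊕ 0b0000 = 0b0001.
P[3]: T = 0b1000, S = E(K, T) = 0b1111; 0b0001 ⊕ 0b1111 = 0b1110.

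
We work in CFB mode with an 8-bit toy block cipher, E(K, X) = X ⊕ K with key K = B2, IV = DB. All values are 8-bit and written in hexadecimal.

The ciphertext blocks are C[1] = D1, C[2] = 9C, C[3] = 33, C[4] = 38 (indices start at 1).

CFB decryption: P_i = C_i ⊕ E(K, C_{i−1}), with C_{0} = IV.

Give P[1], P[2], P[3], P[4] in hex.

P[1]: E(K, DB) = 69; D1 ⊕ 69 = B8.
P[2]: E(K, D1) = 63; 9C ⊕ 63 = FF.
P[3]: E(K, 9C) = 2E; 33 ⊕ 2E = 1D.
P[4]: E(K, 33) = 81; 38 ⊕ 81 = B9.

P[1] = B8, P[2] = FF, P[3] = 1D, P[4] = B9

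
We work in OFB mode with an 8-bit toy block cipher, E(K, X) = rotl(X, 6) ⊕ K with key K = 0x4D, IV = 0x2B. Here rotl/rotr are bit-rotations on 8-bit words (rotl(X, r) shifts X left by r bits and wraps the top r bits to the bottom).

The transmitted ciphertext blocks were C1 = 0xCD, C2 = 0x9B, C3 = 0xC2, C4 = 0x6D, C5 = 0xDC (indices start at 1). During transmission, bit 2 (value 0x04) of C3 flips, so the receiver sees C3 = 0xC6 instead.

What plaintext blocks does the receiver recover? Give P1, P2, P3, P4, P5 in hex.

P1 = 0x4A, P2 = 0x37, P3 = 0xA0, P4 = 0xB9, P5 = 0xA4

OFB decryption: S_i = E(K, S_{i−1}) with S_{0} = IV; P_i = C_i ⊕ S_i.
Only C3 changed, to 0xC6. In OFB, a change in C_i flips the same bit in P_i only; the keystream is unaffected. Decrypting the received ciphertext:
P1: S = E(K, 0x2B) = 0x87; 0xCD ⊕ 0x87 = 0x4A.
P2: S = E(K, 0x87) = 0xAC; 0x9B ⊕ 0xAC = 0x37.
P3: S = E(K, 0xAC) = 0x66; 0xC6 ⊕ 0x66 = 0xA0.
P4: S = E(K, 0x66) = 0xD4; 0x6D ⊕ 0xD4 = 0xB9.
P5: S = E(K, 0xD4) = 0x78; 0xDC ⊕ 0x78 = 0xA4.
Blocks that differ from the original plaintext: P3.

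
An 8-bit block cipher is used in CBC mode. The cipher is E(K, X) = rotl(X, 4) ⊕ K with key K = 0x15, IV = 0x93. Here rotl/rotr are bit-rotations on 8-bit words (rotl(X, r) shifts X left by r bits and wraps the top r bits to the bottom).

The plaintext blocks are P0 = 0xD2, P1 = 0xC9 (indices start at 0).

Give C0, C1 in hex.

CBC encryption: C_i = E(K, P_i ⊕ C_{i−1}), with C_{−1} = IV.
C0: P0 ⊕ 0x93 = 0x41; E(K, 0x41) = 0x01.
C1: P1 ⊕ 0x01 = 0xC8; E(K, 0xC8) = 0x99.

C0 = 0x01, C1 = 0x99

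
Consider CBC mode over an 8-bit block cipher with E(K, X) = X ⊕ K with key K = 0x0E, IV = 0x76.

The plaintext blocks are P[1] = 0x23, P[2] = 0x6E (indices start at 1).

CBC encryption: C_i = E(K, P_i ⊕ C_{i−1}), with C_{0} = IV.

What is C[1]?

C[1]: P[1] ⊕ 0x76 = 0x55; E(K, 0x55) = 0x5B.

C[1] = 0x5B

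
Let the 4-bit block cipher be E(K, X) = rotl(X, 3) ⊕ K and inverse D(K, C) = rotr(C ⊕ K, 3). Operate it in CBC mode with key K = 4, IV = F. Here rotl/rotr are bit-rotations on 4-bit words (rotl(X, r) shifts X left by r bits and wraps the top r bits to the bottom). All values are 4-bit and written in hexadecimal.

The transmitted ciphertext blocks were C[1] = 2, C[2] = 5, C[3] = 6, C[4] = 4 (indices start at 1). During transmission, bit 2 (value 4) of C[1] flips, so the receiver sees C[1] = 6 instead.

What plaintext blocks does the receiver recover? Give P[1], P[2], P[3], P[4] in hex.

P[1] = B, P[2] = 4, P[3] = 1, P[4] = 6

CBC decryption: P_i = D(K, C_i) ⊕ C_{i−1}, with C_{0} = IV.
Only C[1] changed, to 6. In CBC, a change in C_i garbles P_i and flips the same bit in P_{i+1}. Decrypting the received ciphertext:
P[1]: D(K, 6) = 4; 4 ⊕ F = B.
P[2]: D(K, 5) = 2; 2 ⊕ 6 = 4.
P[3]: D(K, 6) = 4; 4 ⊕ 5 = 1.
P[4]: D(K, 4) = 0; 0 ⊕ 6 = 6.
Blocks that differ from the original plaintext: P[1], P[2].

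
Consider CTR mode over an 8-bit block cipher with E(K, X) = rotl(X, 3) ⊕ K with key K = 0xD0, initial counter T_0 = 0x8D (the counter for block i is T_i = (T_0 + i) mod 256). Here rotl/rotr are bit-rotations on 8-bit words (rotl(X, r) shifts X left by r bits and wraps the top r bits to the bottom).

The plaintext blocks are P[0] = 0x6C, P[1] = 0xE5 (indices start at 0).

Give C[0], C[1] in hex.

CTR encryption: S_i = E(K, T_i) where T_i is the counter for block i; C_i = P_i ⊕ S_i.
C[0]: T = 0x8D, S = E(K, T) = 0xBC; 0x6C ⊕ 0xBC = 0xD0.
C[1]: T = 0x8E, S = E(K, T) = 0xA4; 0xE5 ⊕ 0xA4 = 0x41.

C[0] = 0xD0, C[1] = 0x41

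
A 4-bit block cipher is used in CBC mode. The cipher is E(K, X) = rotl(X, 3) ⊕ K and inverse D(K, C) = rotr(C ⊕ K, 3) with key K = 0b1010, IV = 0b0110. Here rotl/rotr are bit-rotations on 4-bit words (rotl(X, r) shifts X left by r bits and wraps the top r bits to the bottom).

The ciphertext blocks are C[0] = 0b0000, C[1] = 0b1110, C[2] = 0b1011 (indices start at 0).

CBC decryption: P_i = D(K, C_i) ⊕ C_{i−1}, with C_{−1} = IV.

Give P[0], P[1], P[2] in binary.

P[0] = 0b0011, P[1] = 0b1000, P[2] = 0b1100

P[0]: D(K, 0b0000) = 0b0101; 0b0101 ⊕ 0b0110 = 0b0011.
P[1]: D(K, 0b1110) = 0b1000; 0b1000 ⊕ 0b0000 = 0b1000.
P[2]: D(K, 0b1011) = 0b0010; 0b0010 ⊕ 0b1110 = 0b1100.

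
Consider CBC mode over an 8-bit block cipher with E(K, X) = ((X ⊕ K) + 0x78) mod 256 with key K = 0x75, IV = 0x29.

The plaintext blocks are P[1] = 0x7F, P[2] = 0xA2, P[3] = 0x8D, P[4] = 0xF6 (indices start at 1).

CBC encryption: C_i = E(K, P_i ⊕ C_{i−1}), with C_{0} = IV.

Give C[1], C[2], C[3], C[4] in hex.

C[1] = 0x9B, C[2] = 0xC4, C[3] = 0xB4, C[4] = 0xAF

C[1]: P[1] ⊕ 0x29 = 0x56; E(K, 0x56) = 0x9B.
C[2]: P[2] ⊕ 0x9B = 0x39; E(K, 0x39) = 0xC4.
C[3]: P[3] ⊕ 0xC4 = 0x49; E(K, 0x49) = 0xB4.
C[4]: P[4] ⊕ 0xB4 = 0x42; E(K, 0x42) = 0xAF.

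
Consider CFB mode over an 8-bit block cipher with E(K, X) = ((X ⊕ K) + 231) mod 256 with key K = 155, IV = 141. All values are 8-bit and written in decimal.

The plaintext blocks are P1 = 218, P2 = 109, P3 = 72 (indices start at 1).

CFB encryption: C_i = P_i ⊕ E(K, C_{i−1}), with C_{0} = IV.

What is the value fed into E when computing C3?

206

C1: E(K, 141) = 253; 218 ⊕ 253 = 39.
C2: E(K, 39) = 163; 109 ⊕ 163 = 206.
C3: E(K, 206) = 60; 72 ⊕ 60 = 116.
So the input to E for block 3 is 206.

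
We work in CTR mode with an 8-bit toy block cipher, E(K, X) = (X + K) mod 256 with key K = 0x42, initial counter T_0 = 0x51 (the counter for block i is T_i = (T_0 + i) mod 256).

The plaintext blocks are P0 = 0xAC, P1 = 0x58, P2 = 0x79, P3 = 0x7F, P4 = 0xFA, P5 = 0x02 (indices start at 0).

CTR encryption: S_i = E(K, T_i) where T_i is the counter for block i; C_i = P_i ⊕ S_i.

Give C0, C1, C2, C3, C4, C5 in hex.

C0: T = 0x51, S = E(K, T) = 0x93; 0xAC ⊕ 0x93 = 0x3F.
C1: T = 0x52, S = E(K, T) = 0x94; 0x58 ⊕ 0x94 = 0xCC.
C2: T = 0x53, S = E(K, T) = 0x95; 0x79 ⊕ 0x95 = 0xEC.
C3: T = 0x54, S = E(K, T) = 0x96; 0x7F ⊕ 0x96 = 0xE9.
C4: T = 0x55, S = E(K, T) = 0x97; 0xFA ⊕ 0x97 = 0x6D.
C5: T = 0x56, S = E(K, T) = 0x98; 0x02 ⊕ 0x98 = 0x9A.

C0 = 0x3F, C1 = 0xCC, C2 = 0xEC, C3 = 0xE9, C4 = 0x6D, C5 = 0x9A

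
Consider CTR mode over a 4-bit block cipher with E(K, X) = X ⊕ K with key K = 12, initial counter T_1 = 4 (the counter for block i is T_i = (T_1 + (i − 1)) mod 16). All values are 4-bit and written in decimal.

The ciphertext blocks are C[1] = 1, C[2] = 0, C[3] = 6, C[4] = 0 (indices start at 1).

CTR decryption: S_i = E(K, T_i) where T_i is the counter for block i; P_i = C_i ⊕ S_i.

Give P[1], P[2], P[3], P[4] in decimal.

P[1]: T = 4, S = E(K, T) = 8; 1 ⊕ 8 = 9.
P[2]: T = 5, S = E(K, T) = 9; 0 ⊕ 9 = 9.
P[3]: T = 6, S = E(K, T) = 10; 6 ⊕ 10 = 12.
P[4]: T = 7, S = E(K, T) = 11; 0 ⊕ 11 = 11.

P[1] = 9, P[2] = 9, P[3] = 12, P[4] = 11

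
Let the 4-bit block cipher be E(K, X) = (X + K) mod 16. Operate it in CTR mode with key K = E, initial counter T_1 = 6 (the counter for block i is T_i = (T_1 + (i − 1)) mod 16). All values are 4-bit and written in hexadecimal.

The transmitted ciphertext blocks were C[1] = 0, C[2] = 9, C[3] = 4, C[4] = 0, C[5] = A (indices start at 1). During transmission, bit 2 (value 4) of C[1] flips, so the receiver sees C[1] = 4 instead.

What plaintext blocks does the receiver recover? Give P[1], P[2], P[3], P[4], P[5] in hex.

P[1] = 0, P[2] = C, P[3] = 2, P[4] = 7, P[5] = 2

CTR decryption: S_i = E(K, T_i) where T_i is the counter for block i; P_i = C_i ⊕ S_i.
Only C[1] changed, to 4. In CTR, a change in C_i flips the same bit in P_i only; the keystream is unaffected. Decrypting the received ciphertext:
P[1]: T = 6, S = E(K, T) = 4; 4 ⊕ 4 = 0.
P[2]: T = 7, S = E(K, T) = 5; 9 ⊕ 5 = C.
P[3]: T = 8, S = E(K, T) = 6; 4 ⊕ 6 = 2.
P[4]: T = 9, S = E(K, T) = 7; 0 ⊕ 7 = 7.
P[5]: T = A, S = E(K, T) = 8; A ⊕ 8 = 2.
Blocks that differ from the original plaintext: P[1].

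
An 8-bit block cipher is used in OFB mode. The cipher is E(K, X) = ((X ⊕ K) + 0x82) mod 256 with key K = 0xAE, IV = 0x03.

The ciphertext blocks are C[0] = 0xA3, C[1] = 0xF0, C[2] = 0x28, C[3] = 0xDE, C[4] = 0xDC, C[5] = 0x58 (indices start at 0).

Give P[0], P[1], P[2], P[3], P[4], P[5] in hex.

P[0] = 0x8C, P[1] = 0xF3, P[2] = 0x07, P[3] = 0xDD, P[4] = 0xF3, P[5] = 0x5B

OFB decryption: S_i = E(K, S_{i−1}) with S_{−1} = IV; P_i = C_i ⊕ S_i.
P[0]: S = E(K, 0x03) = 0x2F; 0xA3 ⊕ 0x2F = 0x8C.
P[1]: S = E(K, 0x2F) = 0x03; 0xF0 ⊕ 0x03 = 0xF3.
P[2]: S = E(K, 0x03) = 0x2F; 0x28 ⊕ 0x2F = 0x07.
P[3]: S = E(K, 0x2F) = 0x03; 0xDE ⊕ 0x03 = 0xDD.
P[4]: S = E(K, 0x03) = 0x2F; 0xDC ⊕ 0x2F = 0xF3.
P[5]: S = E(K, 0x2F) = 0x03; 0x58 ⊕ 0x03 = 0x5B.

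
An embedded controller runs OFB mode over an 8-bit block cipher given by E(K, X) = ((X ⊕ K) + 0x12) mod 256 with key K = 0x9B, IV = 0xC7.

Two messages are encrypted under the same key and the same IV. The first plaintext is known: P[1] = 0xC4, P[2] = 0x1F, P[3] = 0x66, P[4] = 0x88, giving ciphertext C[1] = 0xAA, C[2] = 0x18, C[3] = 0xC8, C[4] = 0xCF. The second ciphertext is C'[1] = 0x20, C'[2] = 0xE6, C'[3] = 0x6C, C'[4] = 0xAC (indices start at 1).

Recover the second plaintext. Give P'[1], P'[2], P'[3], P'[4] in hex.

In OFB with a reused IV, both messages share the same keystream S_i, so C_i ⊕ C'_i = P_i ⊕ P'_i and thus P'_i = P_i ⊕ C_i ⊕ C'_i.
P'[1]: 0xC4 ⊕ 0xAA ⊕ 0x20 = 0x4E.
P'[2]: 0x1F ⊕ 0x18 ⊕ 0xE6 = 0xE1.
P'[3]: 0x66 ⊕ 0xC8 ⊕ 0x6C = 0xC2.
P'[4]: 0x88 ⊕ 0xCF ⊕ 0xAC = 0xEB.

P'[1] = 0x4E, P'[2] = 0xE1, P'[3] = 0xC2, P'[4] = 0xEB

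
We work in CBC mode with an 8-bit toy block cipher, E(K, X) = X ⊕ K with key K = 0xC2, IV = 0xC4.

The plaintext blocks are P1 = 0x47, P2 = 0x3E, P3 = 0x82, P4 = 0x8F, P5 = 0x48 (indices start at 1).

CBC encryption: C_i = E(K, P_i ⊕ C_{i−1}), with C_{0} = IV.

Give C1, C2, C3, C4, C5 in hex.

C1: P1 ⊕ 0xC4 = 0x83; E(K, 0x83) = 0x41.
C2: P2 ⊕ 0x41 = 0x7F; E(K, 0x7F) = 0xBD.
C3: P3 ⊕ 0xBD = 0x3F; E(K, 0x3F) = 0xFD.
C4: P4 ⊕ 0xFD = 0x72; E(K, 0x72) = 0xB0.
C5: P5 ⊕ 0xB0 = 0xF8; E(K, 0xF8) = 0x3A.

C1 = 0x41, C2 = 0xBD, C3 = 0xFD, C4 = 0xB0, C5 = 0x3A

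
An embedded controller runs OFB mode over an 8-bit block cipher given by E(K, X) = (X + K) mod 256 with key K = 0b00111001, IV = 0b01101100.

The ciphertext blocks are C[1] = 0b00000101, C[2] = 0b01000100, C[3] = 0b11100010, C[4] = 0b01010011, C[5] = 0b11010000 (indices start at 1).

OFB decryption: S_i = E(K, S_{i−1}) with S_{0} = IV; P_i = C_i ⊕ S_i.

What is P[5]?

P[5] = 0b01011001

P[1]: S = E(K, 0b01101100) = 0b10100101; 0b00000101 ⊕ 0b10100101 = 0b10100000.
P[2]: S = E(K, 0b10100101) = 0b11011110; 0b01000100 ⊕ 0b11011110 = 0b10011010.
P[3]: S = E(K, 0b11011110) = 0b00010111; 0b11100010 ⊕ 0b00010111 = 0b11110101.
P[4]: S = E(K, 0b00010111) = 0b01010000; 0b01010011 ⊕ 0b01010000 = 0b00000011.
P[5]: S = E(K, 0b01010000) = 0b10001001; 0b11010000 ⊕ 0b10001001 = 0b01011001.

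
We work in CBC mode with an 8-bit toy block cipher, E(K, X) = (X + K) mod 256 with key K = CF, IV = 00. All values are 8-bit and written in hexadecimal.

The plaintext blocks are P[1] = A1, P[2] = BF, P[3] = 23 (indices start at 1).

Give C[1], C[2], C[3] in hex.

CBC encryption: C_i = E(K, P_i ⊕ C_{i−1}), with C_{0} = IV.
C[1]: P[1] ⊕ 00 = A1; E(K, A1) = 70.
C[2]: P[2] ⊕ 70 = CF; E(K, CF) = 9E.
C[3]: P[3] ⊕ 9E = BD; E(K, BD) = 8C.

C[1] = 70, C[2] = 9E, C[3] = 8C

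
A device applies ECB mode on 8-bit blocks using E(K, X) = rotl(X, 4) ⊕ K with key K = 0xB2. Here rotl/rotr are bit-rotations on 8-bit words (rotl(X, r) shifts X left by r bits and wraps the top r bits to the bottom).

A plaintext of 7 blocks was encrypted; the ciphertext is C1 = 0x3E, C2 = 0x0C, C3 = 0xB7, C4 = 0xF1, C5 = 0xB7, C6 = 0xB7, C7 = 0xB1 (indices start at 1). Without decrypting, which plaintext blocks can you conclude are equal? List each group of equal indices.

ECB encrypts each block independently with the same key, so equal ciphertext blocks imply equal plaintext blocks.
C3 = C5 = C6 = 0xB7, so P3 = P5 = P6.

P3 = P5 = P6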